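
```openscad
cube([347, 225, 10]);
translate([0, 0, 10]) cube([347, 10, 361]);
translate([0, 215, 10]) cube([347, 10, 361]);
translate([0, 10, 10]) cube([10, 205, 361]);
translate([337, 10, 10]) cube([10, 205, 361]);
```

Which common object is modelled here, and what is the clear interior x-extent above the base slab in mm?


An open box. The internal width is 327 mm.

A 347×225 base slab with four walls standing on it — an open box. The base is 347 mm wide and the walls are 10 mm thick, so the internal width is 347 − 2 × 10 = 327 mm.


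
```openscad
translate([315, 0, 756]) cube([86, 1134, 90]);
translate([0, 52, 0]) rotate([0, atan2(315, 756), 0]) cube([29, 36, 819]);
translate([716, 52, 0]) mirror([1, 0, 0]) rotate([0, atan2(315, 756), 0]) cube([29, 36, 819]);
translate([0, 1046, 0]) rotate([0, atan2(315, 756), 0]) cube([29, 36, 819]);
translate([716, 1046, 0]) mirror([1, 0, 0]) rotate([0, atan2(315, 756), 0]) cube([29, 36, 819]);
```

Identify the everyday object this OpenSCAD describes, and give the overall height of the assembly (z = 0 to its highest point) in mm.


A sawhorse. The overall height is 846 mm.

A beam across two mirrored pairs of raked legs — a sawhorse. The beam's underside is at z = 756 (matching the legs' vertical rise in atan2(315, 756)) and the beam is 90 mm tall, so its top is at 756 + 90 = 846 mm. The raked legs top out at the beam's underside, so that is the highest point.


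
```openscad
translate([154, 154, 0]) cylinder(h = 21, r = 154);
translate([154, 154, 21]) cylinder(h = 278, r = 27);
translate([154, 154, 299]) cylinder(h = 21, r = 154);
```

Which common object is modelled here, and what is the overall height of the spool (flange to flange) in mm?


A spool. The overall height is 320 mm.

Three coaxial cylinders, large–small–large — a spool. Two 21 mm flanges and a 278 mm core give 21 + 278 + 21 = 320 mm.


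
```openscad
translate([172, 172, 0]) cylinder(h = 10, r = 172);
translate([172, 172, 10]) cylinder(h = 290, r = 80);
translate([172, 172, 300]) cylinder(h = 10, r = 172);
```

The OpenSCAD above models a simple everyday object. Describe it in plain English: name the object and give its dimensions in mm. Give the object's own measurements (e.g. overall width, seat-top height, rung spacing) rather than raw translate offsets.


A spool: two coaxial disc flanges of radius 172 mm and thickness 10 mm, joined by a core cylinder of radius 80 mm and height 290 mm. The lower flange rests on z = 0 and the three cylinders share a vertical axis.


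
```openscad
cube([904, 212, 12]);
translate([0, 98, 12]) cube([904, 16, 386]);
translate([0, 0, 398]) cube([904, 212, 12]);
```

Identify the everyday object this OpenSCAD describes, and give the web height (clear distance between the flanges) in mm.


An I-beam. The web height is 386 mm.

Two wide flanges with a thin centred web — an I-beam. Overall 410 mm minus two 12 mm flanges gives a web of 410 − 2·12 = 386 mm.


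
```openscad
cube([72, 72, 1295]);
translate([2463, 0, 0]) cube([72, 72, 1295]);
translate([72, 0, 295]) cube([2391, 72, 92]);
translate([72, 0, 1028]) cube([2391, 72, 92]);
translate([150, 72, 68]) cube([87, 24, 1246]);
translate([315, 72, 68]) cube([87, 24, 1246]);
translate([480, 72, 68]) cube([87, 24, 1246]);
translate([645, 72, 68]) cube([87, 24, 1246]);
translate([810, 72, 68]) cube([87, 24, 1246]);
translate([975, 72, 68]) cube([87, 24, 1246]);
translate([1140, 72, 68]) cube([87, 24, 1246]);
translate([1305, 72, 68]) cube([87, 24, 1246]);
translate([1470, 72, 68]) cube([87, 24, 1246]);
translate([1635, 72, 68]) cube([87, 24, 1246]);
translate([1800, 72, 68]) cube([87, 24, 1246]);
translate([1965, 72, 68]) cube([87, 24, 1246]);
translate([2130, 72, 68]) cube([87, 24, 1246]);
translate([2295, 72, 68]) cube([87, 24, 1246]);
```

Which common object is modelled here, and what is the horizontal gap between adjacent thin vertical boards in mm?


A fence section. The picket gap is 78 mm.

Two posts, two rails, 14 pickets — a fence section. Span 2391 mm holds 14 pickets of 87 mm with 15 equal gaps: ⌊(2391 − 14·87) / 15⌋ = 78 mm.


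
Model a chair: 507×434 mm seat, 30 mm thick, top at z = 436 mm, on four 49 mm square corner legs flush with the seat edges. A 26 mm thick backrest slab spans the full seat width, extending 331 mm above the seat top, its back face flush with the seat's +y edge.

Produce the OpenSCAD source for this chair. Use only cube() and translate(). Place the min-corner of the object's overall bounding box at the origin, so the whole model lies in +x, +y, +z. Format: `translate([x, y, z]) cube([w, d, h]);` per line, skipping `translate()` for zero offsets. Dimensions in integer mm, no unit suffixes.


translate([0, 0, 406]) cube([507, 434, 30]);
cube([49, 49, 406]);
translate([458, 0, 0]) cube([49, 49, 406]);
translate([0, 385, 0]) cube([49, 49, 406]);
translate([458, 385, 0]) cube([49, 49, 406]);
translate([0, 408, 436]) cube([507, 26, 331]);


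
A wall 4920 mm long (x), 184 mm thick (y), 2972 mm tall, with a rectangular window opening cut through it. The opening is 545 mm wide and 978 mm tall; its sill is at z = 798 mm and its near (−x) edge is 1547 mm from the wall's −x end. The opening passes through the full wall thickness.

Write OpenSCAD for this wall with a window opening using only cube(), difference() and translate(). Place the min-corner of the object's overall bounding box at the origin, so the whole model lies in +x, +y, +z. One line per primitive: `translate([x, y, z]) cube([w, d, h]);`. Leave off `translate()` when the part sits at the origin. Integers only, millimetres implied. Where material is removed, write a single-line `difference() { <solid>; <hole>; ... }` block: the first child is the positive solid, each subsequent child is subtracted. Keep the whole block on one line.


difference() { cube([4920, 184, 2972]); translate([1547, 0, 798]) cube([545, 184, 978]); }


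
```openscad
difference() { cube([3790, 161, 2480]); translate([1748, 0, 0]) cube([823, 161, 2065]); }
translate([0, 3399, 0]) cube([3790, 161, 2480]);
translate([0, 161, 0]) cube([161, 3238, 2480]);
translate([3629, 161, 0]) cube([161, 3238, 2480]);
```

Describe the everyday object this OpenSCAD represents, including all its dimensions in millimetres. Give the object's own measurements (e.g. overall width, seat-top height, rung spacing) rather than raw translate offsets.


A single room: four walls, each 2480 mm tall and 161 mm thick, enclosing an outside footprint 3790×3560 mm (x × y), no floor or roof. The front and back walls (−y and +y sides) run the full x-width; the side walls fit between their inner faces. A door opening 823 mm wide and 2065 mm tall is cut through the front wall from the floor up, its −x edge 1748 mm from the wall's −x end.


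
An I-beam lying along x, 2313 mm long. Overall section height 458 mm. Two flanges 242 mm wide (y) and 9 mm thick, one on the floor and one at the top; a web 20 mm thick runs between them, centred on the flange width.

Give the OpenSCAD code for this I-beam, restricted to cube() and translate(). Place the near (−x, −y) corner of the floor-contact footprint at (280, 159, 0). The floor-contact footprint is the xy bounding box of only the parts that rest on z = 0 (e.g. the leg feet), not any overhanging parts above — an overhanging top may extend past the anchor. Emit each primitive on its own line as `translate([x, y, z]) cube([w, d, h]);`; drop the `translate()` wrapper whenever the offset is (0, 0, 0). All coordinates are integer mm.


translate([280, 159, 0]) cube([2313, 242, 9]);
translate([280, 270, 9]) cube([2313, 20, 440]);
translate([280, 159, 449]) cube([2313, 242, 9]);


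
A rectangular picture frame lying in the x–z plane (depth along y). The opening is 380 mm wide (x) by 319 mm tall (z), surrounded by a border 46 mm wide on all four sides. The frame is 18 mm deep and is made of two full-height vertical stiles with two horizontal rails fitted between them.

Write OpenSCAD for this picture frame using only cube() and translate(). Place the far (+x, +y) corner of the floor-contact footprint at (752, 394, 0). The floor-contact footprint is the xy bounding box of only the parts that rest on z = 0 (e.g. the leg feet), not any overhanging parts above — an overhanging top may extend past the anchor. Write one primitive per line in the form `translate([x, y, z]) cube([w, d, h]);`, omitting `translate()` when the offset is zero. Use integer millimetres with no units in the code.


translate([280, 376, 0]) cube([46, 18, 411]);
translate([706, 376, 0]) cube([46, 18, 411]);
translate([326, 376, 0]) cube([380, 18, 46]);
translate([326, 376, 365]) cube([380, 18, 46]);


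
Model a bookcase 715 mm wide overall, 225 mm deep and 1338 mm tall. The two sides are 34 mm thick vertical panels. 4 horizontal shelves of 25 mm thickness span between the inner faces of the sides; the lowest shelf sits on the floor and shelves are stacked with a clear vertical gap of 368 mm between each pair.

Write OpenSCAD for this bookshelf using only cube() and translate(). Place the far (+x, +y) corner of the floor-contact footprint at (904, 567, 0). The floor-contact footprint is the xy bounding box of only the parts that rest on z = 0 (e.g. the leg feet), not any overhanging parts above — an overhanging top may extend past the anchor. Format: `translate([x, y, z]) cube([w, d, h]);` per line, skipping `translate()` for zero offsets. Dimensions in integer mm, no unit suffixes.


translate([189, 342, 0]) cube([34, 225, 1338]);
translate([870, 342, 0]) cube([34, 225, 1338]);
translate([223, 342, 0]) cube([647, 225, 25]);
translate([223, 342, 393]) cube([647, 225, 25]);
translate([223, 342, 786]) cube([647, 225, 25]);
translate([223, 342, 1179]) cube([647, 225, 25]);


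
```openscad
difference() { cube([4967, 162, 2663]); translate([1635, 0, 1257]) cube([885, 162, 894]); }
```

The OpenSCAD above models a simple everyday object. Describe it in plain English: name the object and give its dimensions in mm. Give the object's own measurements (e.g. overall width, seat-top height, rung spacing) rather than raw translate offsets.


A wall 4967 mm long (x), 162 mm thick (y), 2663 mm tall, with a rectangular window opening cut through it. The opening is 885 mm wide and 894 mm tall; its sill is at z = 1257 mm and its near (−x) edge is 1635 mm from the wall's −x end. The opening passes through the full wall thickness.


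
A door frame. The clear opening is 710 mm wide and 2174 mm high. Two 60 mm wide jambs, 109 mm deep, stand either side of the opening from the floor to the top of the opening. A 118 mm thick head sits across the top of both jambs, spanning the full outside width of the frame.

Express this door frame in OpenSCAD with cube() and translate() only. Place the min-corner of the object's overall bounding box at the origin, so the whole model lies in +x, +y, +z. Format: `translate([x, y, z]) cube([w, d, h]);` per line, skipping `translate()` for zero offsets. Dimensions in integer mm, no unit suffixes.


cube([60, 109, 2174]);
translate([770, 0, 0]) cube([60, 109, 2174]);
translate([0, 0, 2174]) cube([830, 109, 118]);


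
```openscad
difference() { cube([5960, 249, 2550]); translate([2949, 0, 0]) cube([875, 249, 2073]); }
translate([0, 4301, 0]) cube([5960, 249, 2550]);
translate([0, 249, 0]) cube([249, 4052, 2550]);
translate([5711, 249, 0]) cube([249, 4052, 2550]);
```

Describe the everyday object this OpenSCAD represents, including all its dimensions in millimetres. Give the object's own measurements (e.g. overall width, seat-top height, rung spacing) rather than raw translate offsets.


A single room: four walls, each 2550 mm tall and 249 mm thick, enclosing an outside footprint 5960×4550 mm (x × y), no floor or roof. The front and back walls (−y and +y sides) run the full x-width; the side walls fit between their inner faces. A door opening 875 mm wide and 2073 mm tall is cut through the front wall from the floor up, its −x edge 2949 mm from the wall's −x end.


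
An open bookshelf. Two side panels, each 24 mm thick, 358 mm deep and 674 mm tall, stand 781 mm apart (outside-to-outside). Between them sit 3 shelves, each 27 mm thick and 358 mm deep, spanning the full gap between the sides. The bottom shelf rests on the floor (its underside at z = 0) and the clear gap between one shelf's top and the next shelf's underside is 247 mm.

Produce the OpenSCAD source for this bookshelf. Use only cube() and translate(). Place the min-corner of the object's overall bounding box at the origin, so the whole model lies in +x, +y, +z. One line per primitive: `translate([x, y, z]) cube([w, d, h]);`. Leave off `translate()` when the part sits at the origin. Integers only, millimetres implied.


cube([24, 358, 674]);
translate([757, 0, 0]) cube([24, 358, 674]);
translate([24, 0, 0]) cube([733, 358, 27]);
translate([24, 0, 274]) cube([733, 358, 27]);
translate([24, 0, 548]) cube([733, 358, 27]);


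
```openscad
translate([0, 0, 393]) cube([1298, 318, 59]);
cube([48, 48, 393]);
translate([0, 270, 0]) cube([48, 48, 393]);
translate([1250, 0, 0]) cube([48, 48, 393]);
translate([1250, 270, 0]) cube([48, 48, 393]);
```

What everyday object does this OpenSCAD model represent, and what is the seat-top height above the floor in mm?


A bench. The seat-top height is 452 mm.

A long slab on four corner posts — a bench. The slab sits at z = 393 with thickness 59, so the top is 393 + 59 = 452 mm.


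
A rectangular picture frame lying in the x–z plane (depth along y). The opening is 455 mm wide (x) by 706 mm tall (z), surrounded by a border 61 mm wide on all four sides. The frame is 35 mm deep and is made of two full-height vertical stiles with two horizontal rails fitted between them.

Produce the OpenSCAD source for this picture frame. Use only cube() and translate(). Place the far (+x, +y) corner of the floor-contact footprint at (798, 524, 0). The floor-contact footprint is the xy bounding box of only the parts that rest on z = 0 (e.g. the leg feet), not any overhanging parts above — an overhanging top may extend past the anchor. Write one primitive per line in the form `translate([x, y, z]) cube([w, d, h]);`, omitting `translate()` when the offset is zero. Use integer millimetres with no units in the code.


translate([221, 489, 0]) cube([61, 35, 828]);
translate([737, 489, 0]) cube([61, 35, 828]);
translate([282, 489, 0]) cube([455, 35, 61]);
translate([282, 489, 767]) cube([455, 35, 61]);


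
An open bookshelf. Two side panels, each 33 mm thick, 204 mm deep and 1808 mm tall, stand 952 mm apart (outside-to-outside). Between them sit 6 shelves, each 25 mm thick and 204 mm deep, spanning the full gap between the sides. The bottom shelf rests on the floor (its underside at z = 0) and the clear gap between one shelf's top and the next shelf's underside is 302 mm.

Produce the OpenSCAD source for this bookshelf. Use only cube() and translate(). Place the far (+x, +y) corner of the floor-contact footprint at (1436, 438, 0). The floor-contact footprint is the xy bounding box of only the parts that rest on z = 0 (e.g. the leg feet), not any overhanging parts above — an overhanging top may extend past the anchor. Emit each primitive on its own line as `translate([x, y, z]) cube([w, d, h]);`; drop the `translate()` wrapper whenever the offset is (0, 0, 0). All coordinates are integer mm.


translate([484, 234, 0]) cube([33, 204, 1808]);
translate([1403, 234, 0]) cube([33, 204, 1808]);
translate([517, 234, 0]) cube([886, 204, 25]);
translate([517, 234, 327]) cube([886, 204, 25]);
translate([517, 234, 654]) cube([886, 204, 25]);
translate([517, 234, 981]) cube([886, 204, 25]);
translate([517, 234, 1308]) cube([886, 204, 25]);
translate([517, 234, 1635]) cube([886, 204, 25]);


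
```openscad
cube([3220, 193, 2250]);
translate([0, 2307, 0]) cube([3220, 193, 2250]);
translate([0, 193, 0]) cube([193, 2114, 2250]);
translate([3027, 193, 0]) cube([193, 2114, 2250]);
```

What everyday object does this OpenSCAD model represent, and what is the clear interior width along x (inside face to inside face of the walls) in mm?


A house (or room) frame. The interior width is 2834 mm.

Four 2250 mm walls enclosing a rectangle with no floor or roof — a room or house frame. Outside width is 3220 mm and wall thickness is 193 mm, so the interior width is 3220 − 2 × 193 = 2834 mm.


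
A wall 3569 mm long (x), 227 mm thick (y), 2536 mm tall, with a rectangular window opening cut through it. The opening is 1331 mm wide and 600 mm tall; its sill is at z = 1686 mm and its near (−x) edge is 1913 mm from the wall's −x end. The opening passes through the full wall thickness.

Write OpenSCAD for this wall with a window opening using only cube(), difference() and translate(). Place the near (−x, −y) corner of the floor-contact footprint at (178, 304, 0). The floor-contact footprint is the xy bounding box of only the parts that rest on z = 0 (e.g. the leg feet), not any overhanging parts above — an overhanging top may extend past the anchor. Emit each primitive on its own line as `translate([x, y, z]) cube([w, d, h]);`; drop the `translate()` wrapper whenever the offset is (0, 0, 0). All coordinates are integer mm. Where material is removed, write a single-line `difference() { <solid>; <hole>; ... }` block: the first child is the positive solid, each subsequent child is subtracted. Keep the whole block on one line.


difference() { translate([178, 304, 0]) cube([3569, 227, 2536]); translate([2091, 304, 1686]) cube([1331, 227, 600]); }


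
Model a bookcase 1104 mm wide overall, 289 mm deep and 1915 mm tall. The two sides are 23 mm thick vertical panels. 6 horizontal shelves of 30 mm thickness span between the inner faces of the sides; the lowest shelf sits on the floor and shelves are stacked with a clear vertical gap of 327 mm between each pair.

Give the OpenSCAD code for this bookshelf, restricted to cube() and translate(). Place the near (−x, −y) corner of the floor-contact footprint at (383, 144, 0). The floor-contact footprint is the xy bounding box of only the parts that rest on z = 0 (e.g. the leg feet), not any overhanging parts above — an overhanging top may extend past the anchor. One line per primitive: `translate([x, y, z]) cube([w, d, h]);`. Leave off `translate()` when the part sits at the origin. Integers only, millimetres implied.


translate([383, 144, 0]) cube([23, 289, 1915]);
translate([1464, 144, 0]) cube([23, 289, 1915]);
translate([406, 144, 0]) cube([1058, 289, 30]);
translate([406, 144, 357]) cube([1058, 289, 30]);
translate([406, 144, 714]) cube([1058, 289, 30]);
translate([406, 144, 1071]) cube([1058, 289, 30]);
translate([406, 144, 1428]) cube([1058, 289, 30]);
translate([406, 144, 1785]) cube([1058, 289, 30]);


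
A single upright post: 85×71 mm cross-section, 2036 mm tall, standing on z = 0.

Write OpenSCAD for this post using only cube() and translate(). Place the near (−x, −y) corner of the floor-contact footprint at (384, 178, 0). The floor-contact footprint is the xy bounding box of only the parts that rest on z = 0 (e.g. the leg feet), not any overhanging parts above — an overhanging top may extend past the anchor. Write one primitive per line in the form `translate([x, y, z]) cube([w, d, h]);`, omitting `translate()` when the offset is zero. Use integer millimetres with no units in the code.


translate([384, 178, 0]) cube([85, 71, 2036]);


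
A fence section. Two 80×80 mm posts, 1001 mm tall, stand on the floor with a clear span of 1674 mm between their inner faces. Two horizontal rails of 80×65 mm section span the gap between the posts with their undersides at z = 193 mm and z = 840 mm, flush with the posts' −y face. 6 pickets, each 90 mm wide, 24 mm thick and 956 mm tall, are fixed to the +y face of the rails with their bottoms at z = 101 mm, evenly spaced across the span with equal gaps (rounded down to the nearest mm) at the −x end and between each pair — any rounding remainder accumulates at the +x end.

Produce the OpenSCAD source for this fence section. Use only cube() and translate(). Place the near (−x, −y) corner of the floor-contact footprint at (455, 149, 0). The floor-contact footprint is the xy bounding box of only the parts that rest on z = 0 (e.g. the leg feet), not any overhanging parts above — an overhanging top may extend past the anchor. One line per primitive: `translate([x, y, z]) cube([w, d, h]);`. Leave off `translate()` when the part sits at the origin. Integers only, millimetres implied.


translate([455, 149, 0]) cube([80, 80, 1001]);
translate([2209, 149, 0]) cube([80, 80, 1001]);
translate([535, 149, 193]) cube([1674, 80, 65]);
translate([535, 149, 840]) cube([1674, 80, 65]);
translate([697, 229, 101]) cube([90, 24, 956]);
translate([949, 229, 101]) cube([90, 24, 956]);
translate([1201, 229, 101]) cube([90, 24, 956]);
translate([1453, 229, 101]) cube([90, 24, 956]);
translate([1705, 229, 101]) cube([90, 24, 956]);
translate([1957, 229, 101]) cube([90, 24, 956]);


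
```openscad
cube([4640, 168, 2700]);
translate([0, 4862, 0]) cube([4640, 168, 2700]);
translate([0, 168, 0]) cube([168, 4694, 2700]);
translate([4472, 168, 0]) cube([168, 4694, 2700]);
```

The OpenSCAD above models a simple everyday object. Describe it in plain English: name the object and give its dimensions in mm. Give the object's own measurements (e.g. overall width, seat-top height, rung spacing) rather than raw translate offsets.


The wall frame of a small rectangular building: four walls, each 2700 mm tall and 168 mm thick, enclosing a footprint 4640 mm (x) by 5030 mm (y) outside-to-outside, with no floor or roof. The front and back walls (the −y and +y sides) span the full width; the two side walls fit between them.


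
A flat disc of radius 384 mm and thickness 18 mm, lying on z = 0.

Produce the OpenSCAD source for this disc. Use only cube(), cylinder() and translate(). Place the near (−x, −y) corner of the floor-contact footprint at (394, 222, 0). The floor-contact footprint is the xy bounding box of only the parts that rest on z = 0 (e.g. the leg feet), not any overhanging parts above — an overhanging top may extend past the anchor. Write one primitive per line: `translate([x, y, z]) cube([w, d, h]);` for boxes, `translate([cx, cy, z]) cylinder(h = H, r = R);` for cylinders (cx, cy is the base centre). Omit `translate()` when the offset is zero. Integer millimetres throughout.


translate([778, 606, 0]) cylinder(h = 18, r = 384);


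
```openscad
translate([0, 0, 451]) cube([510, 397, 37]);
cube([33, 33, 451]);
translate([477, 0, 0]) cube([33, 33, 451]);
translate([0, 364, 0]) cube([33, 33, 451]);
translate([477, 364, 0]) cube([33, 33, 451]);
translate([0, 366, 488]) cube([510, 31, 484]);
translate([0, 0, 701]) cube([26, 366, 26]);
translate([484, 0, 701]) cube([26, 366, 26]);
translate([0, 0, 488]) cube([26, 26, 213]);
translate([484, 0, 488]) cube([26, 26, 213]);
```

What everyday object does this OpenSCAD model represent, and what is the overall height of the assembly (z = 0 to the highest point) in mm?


A chair. The overall height is 972 mm.

A slab on four corner posts with a tall panel at the back — a chair. The seat slab sits at z = 451 with thickness 37, and the 484 mm backrest starts at the seat top, so the overall height is 451 + 37 + 484 = 972 mm.


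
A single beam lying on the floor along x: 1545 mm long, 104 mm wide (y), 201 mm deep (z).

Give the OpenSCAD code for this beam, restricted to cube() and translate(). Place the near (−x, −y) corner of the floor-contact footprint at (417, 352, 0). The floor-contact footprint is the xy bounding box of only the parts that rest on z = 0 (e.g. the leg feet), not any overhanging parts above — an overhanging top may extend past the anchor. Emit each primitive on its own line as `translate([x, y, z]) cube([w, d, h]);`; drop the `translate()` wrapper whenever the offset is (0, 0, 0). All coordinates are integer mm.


translate([417, 352, 0]) cube([1545, 104, 201]);


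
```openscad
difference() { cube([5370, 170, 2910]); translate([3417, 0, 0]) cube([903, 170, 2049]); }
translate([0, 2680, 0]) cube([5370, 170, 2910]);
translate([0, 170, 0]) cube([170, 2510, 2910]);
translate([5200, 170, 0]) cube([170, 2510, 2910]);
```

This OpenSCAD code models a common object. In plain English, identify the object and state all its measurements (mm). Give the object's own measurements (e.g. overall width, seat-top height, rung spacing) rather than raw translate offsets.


A single room: four walls, each 2910 mm tall and 170 mm thick, enclosing an outside footprint 5370×2850 mm (x × y), no floor or roof. The front and back walls (−y and +y sides) run the full x-width; the side walls fit between their inner faces. A door opening 903 mm wide and 2049 mm tall is cut through the front wall from the floor up, its −x edge 3417 mm from the wall's −x end.


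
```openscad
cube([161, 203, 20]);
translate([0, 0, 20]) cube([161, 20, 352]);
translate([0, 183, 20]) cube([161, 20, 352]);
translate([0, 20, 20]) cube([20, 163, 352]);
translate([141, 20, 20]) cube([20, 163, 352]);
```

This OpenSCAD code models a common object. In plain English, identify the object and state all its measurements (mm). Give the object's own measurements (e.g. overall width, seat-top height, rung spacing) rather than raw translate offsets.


An open-topped rectangular box: outside dimensions 161×203×372 mm, with a uniform wall and base thickness of 20 mm. The base is a full 161×203 slab on the floor; four walls sit on top of the base. The front and back walls (the −y and +y sides) span the full width; the two side walls fit between them.


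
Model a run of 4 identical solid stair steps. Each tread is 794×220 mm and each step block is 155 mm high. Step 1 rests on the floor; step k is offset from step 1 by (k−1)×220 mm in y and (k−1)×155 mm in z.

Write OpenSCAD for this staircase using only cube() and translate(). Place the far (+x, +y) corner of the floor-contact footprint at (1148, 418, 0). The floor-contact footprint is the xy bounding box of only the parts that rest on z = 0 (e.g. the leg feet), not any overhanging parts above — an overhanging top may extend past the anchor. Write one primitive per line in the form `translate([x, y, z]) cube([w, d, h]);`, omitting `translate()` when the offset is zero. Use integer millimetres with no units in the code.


translate([354, 198, 0]) cube([794, 220, 155]);
translate([354, 418, 155]) cube([794, 220, 155]);
translate([354, 638, 310]) cube([794, 220, 155]);
translate([354, 858, 465]) cube([794, 220, 155]);


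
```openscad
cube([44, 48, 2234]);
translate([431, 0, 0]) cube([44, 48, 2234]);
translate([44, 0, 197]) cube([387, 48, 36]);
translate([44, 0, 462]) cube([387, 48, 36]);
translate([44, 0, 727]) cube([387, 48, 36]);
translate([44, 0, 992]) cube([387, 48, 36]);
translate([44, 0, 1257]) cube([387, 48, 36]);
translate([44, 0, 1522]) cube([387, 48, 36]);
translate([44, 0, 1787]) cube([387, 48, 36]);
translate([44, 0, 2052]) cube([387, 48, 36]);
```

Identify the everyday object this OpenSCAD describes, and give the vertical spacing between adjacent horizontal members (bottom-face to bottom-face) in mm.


A ladder. The rung spacing is 265 mm.

Two tall 44×48 posts with 8 short bars between them — a ladder. Adjacent rungs sit at z = 197 and z = 462, so the spacing is 462 − 197 = 265 mm.


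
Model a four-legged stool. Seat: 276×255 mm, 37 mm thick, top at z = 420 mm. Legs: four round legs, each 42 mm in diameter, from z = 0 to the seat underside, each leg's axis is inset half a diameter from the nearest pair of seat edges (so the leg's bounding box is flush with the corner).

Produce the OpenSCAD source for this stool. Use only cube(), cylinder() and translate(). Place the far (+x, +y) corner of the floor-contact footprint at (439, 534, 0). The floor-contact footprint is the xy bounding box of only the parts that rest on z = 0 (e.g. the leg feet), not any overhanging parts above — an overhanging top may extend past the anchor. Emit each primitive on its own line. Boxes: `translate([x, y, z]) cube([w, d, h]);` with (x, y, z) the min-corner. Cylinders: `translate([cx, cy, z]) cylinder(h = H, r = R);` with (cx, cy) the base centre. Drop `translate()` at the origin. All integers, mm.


translate([163, 279, 383]) cube([276, 255, 37]);
translate([184, 300, 0]) cylinder(h = 383, r = 21);
translate([418, 300, 0]) cylinder(h = 383, r = 21);
translate([184, 513, 0]) cylinder(h = 383, r = 21);
translate([418, 513, 0]) cylinder(h = 383, r = 21);


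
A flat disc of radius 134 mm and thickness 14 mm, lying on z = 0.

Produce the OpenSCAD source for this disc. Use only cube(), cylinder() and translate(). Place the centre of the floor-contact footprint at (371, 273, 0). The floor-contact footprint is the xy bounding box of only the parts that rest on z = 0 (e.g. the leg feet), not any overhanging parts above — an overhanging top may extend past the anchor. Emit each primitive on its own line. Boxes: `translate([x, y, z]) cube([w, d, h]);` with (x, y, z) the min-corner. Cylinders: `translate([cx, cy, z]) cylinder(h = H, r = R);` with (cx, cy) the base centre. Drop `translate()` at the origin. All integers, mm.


translate([371, 273, 0]) cylinder(h = 14, r = 134);


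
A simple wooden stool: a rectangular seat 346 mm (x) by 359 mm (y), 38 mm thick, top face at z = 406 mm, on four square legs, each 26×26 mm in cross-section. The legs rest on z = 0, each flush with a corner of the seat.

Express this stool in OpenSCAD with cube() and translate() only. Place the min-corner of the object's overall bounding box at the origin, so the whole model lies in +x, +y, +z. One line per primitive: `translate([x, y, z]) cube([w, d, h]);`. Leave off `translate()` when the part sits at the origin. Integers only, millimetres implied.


translate([0, 0, 368]) cube([346, 359, 38]);
cube([26, 26, 368]);
translate([320, 0, 0]) cube([26, 26, 368]);
translate([0, 333, 0]) cube([26, 26, 368]);
translate([320, 333, 0]) cube([26, 26, 368]);


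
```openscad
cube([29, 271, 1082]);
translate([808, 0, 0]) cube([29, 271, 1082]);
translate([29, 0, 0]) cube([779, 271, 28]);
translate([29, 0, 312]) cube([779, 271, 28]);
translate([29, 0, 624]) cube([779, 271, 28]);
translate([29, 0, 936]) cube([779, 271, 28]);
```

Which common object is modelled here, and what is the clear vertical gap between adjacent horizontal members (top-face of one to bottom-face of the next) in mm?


A bookshelf. The clear shelf gap is 284 mm.

Two tall side panels with 4 horizontal boards between them — a bookshelf. The first two shelf undersides are at z = 0 and z = 312; with shelf thickness 28, the clear gap is 312 − 0 − 28 = 284 mm.


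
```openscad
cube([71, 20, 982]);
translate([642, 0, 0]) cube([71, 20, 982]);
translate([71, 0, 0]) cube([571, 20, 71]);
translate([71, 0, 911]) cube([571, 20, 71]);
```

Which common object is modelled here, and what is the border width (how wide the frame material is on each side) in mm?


A picture frame. The border width is 71 mm.

Four thin pieces enclosing a rectangular opening — a picture frame. The two full-height stiles are 982 mm tall; the top rail sits at z = 911 and is 71 mm tall, so the border above the opening is 982 − 911 = 71 mm, matching the stile x-width.


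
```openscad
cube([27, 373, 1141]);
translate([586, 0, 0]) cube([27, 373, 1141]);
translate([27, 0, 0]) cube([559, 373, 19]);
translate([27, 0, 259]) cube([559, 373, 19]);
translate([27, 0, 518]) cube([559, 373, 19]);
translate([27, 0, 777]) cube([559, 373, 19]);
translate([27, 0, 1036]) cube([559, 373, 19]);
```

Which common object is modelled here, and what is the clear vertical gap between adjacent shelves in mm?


A bookshelf. The clear shelf gap is 240 mm.

Two tall side panels with 5 horizontal boards between them — a bookshelf. The first two shelf undersides are at z = 0 and z = 259; with shelf thickness 19, the clear gap is 259 − 0 − 19 = 240 mm.


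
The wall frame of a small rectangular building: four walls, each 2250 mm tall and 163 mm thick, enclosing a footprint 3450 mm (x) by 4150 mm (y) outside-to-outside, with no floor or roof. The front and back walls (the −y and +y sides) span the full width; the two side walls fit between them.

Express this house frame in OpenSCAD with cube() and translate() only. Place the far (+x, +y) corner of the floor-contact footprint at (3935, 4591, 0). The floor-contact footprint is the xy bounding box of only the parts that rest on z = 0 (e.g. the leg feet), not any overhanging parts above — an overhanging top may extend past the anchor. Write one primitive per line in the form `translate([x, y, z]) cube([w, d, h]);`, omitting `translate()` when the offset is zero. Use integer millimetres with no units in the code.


translate([485, 441, 0]) cube([3450, 163, 2250]);
translate([485, 4428, 0]) cube([3450, 163, 2250]);
translate([485, 604, 0]) cube([163, 3824, 2250]);
translate([3772, 604, 0]) cube([163, 3824, 2250]);


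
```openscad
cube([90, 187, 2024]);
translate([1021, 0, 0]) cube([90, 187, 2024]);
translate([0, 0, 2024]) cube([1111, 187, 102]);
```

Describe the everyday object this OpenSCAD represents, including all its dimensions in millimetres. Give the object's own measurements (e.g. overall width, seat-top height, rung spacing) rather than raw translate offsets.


A door frame. The clear opening is 931 mm wide and 2024 mm high. Two 90 mm wide jambs, 187 mm deep, stand either side of the opening from the floor to the top of the opening. A 102 mm thick head sits across the top of both jambs, spanning the full outside width of the frame.


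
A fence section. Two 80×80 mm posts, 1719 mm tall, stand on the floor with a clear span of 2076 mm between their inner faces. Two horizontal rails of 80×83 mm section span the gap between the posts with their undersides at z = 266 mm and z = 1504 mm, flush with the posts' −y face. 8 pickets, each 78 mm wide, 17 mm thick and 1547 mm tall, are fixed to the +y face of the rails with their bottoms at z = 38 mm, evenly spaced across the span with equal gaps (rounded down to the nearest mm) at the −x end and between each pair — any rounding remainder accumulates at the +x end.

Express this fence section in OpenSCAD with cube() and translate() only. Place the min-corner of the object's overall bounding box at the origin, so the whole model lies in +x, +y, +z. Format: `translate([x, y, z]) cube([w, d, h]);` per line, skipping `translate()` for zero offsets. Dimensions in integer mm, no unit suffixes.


cube([80, 80, 1719]);
translate([2156, 0, 0]) cube([80, 80, 1719]);
translate([80, 0, 266]) cube([2076, 80, 83]);
translate([80, 0, 1504]) cube([2076, 80, 83]);
translate([241, 80, 38]) cube([78, 17, 1547]);
translate([480, 80, 38]) cube([78, 17, 1547]);
translate([719, 80, 38]) cube([78, 17, 1547]);
translate([958, 80, 38]) cube([78, 17, 1547]);
translate([1197, 80, 38]) cube([78, 17, 1547]);
translate([1436, 80, 38]) cube([78, 17, 1547]);
translate([1675, 80, 38]) cube([78, 17, 1547]);
translate([1914, 80, 38]) cube([78, 17, 1547]);


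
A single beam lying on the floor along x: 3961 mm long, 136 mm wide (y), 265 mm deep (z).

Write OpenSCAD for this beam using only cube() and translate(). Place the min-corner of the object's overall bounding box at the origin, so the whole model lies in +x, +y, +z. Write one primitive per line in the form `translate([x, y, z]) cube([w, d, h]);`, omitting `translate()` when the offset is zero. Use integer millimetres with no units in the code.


cube([3961, 136, 265]);


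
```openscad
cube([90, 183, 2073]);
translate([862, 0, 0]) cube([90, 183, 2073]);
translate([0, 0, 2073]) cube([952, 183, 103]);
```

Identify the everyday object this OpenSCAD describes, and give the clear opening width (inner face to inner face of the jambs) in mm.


A door frame. The clear opening width is 772 mm.

Two 2073 mm tall posts with a header on top — a door frame. The left jamb is 90 mm wide at x = 0; the right jamb starts at x = 862. The clear opening is 862 − 90 = 772 mm.


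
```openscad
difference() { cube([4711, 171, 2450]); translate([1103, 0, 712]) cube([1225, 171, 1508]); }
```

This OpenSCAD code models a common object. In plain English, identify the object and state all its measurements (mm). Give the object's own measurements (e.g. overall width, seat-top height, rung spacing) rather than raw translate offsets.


A wall 4711 mm long (x), 171 mm thick (y), 2450 mm tall, with a rectangular window opening cut through it. The opening is 1225 mm wide and 1508 mm tall; its sill is at z = 712 mm and its near (−x) edge is 1103 mm from the wall's −x end. The opening passes through the full wall thickness.


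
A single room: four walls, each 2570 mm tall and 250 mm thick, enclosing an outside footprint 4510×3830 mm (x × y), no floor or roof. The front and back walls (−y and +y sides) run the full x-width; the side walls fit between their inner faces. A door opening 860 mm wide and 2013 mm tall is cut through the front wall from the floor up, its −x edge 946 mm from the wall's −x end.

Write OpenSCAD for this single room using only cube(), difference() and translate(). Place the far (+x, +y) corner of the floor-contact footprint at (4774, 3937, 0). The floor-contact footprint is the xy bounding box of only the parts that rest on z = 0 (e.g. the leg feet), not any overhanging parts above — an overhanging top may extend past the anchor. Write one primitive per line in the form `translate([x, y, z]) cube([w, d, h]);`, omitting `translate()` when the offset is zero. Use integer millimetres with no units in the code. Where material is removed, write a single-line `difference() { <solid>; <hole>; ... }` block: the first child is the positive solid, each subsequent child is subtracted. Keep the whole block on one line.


difference() { translate([264, 107, 0]) cube([4510, 250, 2570]); translate([1210, 107, 0]) cube([860, 250, 2013]); }
translate([264, 3687, 0]) cube([4510, 250, 2570]);
translate([264, 357, 0]) cube([250, 3330, 2570]);
translate([4524, 357, 0]) cube([250, 3330, 2570]);


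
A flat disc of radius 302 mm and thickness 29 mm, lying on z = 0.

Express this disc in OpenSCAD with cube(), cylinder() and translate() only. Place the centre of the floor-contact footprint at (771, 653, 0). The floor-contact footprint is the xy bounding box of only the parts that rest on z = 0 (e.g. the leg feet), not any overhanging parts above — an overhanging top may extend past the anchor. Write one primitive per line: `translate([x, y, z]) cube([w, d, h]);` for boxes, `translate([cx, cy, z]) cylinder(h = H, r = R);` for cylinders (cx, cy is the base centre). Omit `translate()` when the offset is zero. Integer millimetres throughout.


translate([771, 653, 0]) cylinder(h = 29, r = 302);


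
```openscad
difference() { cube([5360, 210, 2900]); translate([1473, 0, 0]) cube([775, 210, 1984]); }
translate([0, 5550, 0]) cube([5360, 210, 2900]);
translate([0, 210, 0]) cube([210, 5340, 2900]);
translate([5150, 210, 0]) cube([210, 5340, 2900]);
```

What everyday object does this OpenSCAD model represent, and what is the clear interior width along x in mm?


A single room. The interior width is 4940 mm.

Four walls enclosing a rectangle with a door in the front wall — a room. Outside width 5360 minus two 210 mm walls gives 4940 mm.


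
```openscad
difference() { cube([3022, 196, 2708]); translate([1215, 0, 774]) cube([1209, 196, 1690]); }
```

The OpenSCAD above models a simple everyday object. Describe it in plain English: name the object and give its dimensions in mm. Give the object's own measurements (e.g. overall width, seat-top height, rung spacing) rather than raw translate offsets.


A wall 3022 mm long (x), 196 mm thick (y), 2708 mm tall, with a rectangular window opening cut through it. The opening is 1209 mm wide and 1690 mm tall; its sill is at z = 774 mm and its near (−x) edge is 1215 mm from the wall's −x end. The opening passes through the full wall thickness.


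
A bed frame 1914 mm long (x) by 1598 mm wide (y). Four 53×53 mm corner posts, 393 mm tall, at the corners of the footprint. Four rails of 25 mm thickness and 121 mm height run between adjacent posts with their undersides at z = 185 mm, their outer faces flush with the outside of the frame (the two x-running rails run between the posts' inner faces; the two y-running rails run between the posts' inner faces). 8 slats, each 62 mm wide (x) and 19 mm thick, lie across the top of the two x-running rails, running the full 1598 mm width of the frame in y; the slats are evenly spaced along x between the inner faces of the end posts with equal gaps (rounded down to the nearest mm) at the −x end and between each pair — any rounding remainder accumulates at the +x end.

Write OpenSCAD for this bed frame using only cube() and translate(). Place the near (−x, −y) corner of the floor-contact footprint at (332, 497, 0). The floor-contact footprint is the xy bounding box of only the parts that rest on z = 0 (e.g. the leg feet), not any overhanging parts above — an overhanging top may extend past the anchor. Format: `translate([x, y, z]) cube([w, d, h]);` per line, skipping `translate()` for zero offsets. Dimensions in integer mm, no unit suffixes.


translate([332, 497, 0]) cube([53, 53, 393]);
translate([332, 2042, 0]) cube([53, 53, 393]);
translate([2193, 497, 0]) cube([53, 53, 393]);
translate([2193, 2042, 0]) cube([53, 53, 393]);
translate([385, 497, 185]) cube([1808, 25, 121]);
translate([385, 2070, 185]) cube([1808, 25, 121]);
translate([332, 550, 185]) cube([25, 1492, 121]);
translate([2221, 550, 185]) cube([25, 1492, 121]);
translate([530, 497, 306]) cube([62, 1598, 19]);
translate([737, 497, 306]) cube([62, 1598, 19]);
translate([944, 497, 306]) cube([62, 1598, 19]);
translate([1151, 497, 306]) cube([62, 1598, 19]);
translate([1358, 497, 306]) cube([62, 1598, 19]);
translate([1565, 497, 306]) cube([62, 1598, 19]);
translate([1772, 497, 306]) cube([62, 1598, 19]);
translate([1979, 497, 306]) cube([62, 1598, 19]);
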